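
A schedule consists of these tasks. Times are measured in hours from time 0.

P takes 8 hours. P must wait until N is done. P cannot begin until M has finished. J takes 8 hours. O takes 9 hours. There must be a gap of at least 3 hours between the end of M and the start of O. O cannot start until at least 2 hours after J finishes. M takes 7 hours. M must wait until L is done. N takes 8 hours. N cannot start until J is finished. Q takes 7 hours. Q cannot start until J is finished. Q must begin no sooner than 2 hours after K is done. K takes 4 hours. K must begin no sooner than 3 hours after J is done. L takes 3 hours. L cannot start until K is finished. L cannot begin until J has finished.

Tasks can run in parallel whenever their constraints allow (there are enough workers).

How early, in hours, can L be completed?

18

J has no prerequisites, so it starts at hour 0 and finishes at hour 8.
K waits on J (finishes hour 8, plus 3-hour gap → hour 11), so it starts at hour 11 and finishes at 11 + 4 = hour 15.
L cannot start until K (finishes hour 15); J (finishes hour 8). The controlling bound is hour 15, so L finishes at 15 + 3 = hour 18.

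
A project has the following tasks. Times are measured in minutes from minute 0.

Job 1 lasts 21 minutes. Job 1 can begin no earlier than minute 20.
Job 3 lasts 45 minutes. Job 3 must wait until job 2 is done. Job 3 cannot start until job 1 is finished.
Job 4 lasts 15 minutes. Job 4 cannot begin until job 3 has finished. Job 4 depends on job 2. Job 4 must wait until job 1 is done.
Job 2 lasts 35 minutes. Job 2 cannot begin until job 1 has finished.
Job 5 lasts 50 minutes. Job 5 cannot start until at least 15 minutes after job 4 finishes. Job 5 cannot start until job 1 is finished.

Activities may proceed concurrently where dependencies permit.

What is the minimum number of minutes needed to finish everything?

201

Job 1 cannot begin until its own release at minute 20. It runs from minute 20 to 20 + 21 = minute 41.
After job 1 (finishes minute 41), job 2 can start at minute 41 and finishes at minute 76.
Job 3 cannot start until job 2 (finishes minute 76); job 1 (finishes minute 41). The controlling bound is minute 76, so job 3 finishes at 76 + 45 = minute 121.
Job 4 has to wait for job 3 (finishes minute 121); job 2 (finishes minute 76); job 1 (finishes minute 41). The latest of these is minute 121, so job 4 runs minute 121 to 121 + 15 = minute 136.
For job 5: job 4 (finishes minute 136, plus 15-minute gap → minute 151); job 1 (finishes minute 41). Taking the maximum gives a start of minute 151, and it finishes at 151 + 50 = minute 201.
All tasks are finished once the last one completes. Finish times: Job 1 at 41, Job 2 at 76, Job 3 at 121, Job 4 at 136, Job 5 at 201. The latest is minute 201.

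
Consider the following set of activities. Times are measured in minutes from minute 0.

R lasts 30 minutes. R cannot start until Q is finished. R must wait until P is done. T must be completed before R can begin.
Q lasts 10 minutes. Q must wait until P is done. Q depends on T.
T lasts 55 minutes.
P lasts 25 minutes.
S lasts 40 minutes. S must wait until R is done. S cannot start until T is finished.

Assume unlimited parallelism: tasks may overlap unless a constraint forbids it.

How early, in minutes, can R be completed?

T can start immediately at minute 0; it finishes at minute 55.
P has no prerequisites, so it starts at minute 0 and finishes at minute 25.
For Q: P (finishes minute 25); T (finishes minute 55). Taking the maximum gives a start of minute 55, and it finishes at 55 + 10 = minute 65.
R needs all of Q (finishes minute 65); P (finishes minute 25); T (finishes minute 55). That puts its earliest start at minute 65; it finishes at 65 + 30 = minute 95.

95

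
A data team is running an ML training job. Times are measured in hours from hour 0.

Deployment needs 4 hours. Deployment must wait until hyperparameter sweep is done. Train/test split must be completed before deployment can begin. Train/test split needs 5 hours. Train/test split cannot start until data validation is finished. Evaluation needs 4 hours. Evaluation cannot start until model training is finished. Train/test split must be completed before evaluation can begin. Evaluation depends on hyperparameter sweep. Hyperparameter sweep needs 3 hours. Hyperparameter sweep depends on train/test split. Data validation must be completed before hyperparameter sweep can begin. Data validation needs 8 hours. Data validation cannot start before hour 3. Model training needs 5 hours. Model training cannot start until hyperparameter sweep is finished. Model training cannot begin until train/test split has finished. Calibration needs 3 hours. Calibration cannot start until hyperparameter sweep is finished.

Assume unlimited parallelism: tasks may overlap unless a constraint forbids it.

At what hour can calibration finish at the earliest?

22

After its own release at hour 3, data validation can start at hour 3 and finishes at hour 11.
Train/test split cannot begin until data validation (finishes hour 11). It runs from hour 11 to 11 + 5 = hour 16.
Hyperparameter sweep has to wait for train/test split (finishes hour 16); data validation (finishes hour 11). The latest of these is hour 16, so hyperparameter sweep runs hour 16 to 16 + 3 = hour 19.
Calibration waits on hyperparameter sweep (finishes hour 19), so it starts at hour 19 and finishes at 19 + 3 = hour 22.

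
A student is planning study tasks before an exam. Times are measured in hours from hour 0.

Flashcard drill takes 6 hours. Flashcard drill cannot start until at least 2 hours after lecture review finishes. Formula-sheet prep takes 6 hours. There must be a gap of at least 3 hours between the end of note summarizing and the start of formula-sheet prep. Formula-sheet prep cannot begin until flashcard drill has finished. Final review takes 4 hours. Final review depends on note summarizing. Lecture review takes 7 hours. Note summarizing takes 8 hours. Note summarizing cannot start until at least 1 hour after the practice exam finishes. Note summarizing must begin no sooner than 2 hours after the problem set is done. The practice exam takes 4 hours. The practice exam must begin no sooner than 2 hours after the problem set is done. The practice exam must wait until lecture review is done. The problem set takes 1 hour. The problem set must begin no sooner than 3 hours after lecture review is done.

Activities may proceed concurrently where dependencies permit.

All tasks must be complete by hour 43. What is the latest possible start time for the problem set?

Formula-sheet prep must finish by hour 43; it takes 6 hours, so it must start by 43 − 6 = hour 37.
Nothing follows final review; the deadline of hour 43 is its only limit. It must start by 43 − 4 = hour 39.
Note summarizing must finish in time for formula-sheet prep (must start by hour 37, minus 3-hour gap → hour 34); final review (must start by hour 39). The tightest is hour 34, so note summarizing must start by 34 − 8 = hour 26.
Since note summarizing (must start by hour 26, minus 1-hour gap → hour 25) depends on it, the practice exam must finish by hour 25. Backing off its 4-hour duration gives a latest start of hour 21.
The problem set has several dependents: the practice exam (must start by hour 21, minus 2-hour gap → hour 19); note summarizing (must start by hour 26, minus 2-hour gap → hour 24). The earliest of those limits is hour 19, so the problem set must start by 19 − 1 = hour 18.

18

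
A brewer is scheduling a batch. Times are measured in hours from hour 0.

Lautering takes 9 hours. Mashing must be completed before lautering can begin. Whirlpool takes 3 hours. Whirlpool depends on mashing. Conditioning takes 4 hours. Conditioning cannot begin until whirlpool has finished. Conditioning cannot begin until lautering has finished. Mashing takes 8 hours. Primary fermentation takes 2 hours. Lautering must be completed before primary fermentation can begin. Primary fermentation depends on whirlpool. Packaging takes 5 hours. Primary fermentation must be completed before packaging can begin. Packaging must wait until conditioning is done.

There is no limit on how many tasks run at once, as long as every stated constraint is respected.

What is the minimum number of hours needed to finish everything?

26

Nothing blocks mashing, so it runs from hour 0 to hour 8.
Whirlpool waits on mashing (finishes hour 8), so it starts at hour 8 and finishes at 8 + 3 = hour 11.
Lautering waits on mashing (finishes hour 8), so it starts at hour 8 and finishes at 8 + 9 = hour 17.
Conditioning needs all of whirlpool (finishes hour 11); lautering (finishes hour 17). That puts its earliest start at hour 17; it finishes at 17 + 4 = hour 21.
Primary fermentation needs all of lautering (finishes hour 17); whirlpool (finishes hour 11). That puts its earliest start at hour 17; it finishes at 17 + 2 = hour 19.
Packaging needs all of primary fermentation (finishes hour 19); conditioning (finishes hour 21). That puts its earliest start at hour 21; it finishes at 21 + 5 = hour 26.
All tasks are finished once the last one completes. Finish times: Mashing at 8, Lautering at 17, Whirlpool at 11, Primary fermentation at 19, Conditioning at 21, Packaging at 26. The latest is hour 26.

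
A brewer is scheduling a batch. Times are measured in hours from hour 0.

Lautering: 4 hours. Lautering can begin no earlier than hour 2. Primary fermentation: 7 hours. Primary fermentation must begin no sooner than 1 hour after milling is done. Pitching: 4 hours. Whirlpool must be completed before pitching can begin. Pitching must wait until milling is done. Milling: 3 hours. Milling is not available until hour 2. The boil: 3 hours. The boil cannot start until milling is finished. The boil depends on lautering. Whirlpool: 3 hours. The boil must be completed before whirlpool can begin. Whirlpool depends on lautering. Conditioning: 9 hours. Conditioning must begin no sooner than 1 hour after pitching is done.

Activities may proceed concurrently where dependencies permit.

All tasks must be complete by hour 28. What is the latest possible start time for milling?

5

To finish by hour 28, conditioning (duration 9) must start no later than hour 19.
Pitching feeds into conditioning (must start by hour 19, minus 1-hour gap → hour 18); so pitching must finish by hour 18 and therefore start by hour 14.
Whirlpool must finish before pitching (must start by hour 14). With a 3-hour duration, whirlpool must start by 14 − 3 = hour 11.
Since whirlpool (must start by hour 11) depends on it, the boil must finish by hour 11. Backing off its 3-hour duration gives a latest start of hour 8.
Nothing follows primary fermentation; the deadline of hour 28 is its only limit. It must start by 28 − 7 = hour 21.
Milling has several dependents: the boil (must start by hour 8); pitching (must start by hour 14); primary fermentation (must start by hour 21, minus 1-hour gap → hour 20). The earliest of those limits is hour 8, so milling must start by 8 − 3 = hour 5.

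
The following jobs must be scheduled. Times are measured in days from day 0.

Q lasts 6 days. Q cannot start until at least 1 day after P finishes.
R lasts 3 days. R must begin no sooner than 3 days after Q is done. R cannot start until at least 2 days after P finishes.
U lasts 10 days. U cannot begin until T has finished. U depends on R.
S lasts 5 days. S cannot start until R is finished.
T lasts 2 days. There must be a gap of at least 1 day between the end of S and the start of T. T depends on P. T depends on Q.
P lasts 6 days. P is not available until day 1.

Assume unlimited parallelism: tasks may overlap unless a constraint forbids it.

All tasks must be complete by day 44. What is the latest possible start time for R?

U has no dependents, so it just needs to finish by day 44. Starting by 44 − 10 = day 34 achieves that.
T must finish before U (must start by day 34). With a 2-day duration, T must start by 34 − 2 = day 32.
S has to be done before T (must start by day 32, minus 1-day gap → day 31). That means finishing by day 31, i.e. starting by 31 − 5 = day 26.
R must finish in time for S (must start by day 26); U (must start by day 34). The tightest is day 26, so R must start by 26 − 3 = day 23.

23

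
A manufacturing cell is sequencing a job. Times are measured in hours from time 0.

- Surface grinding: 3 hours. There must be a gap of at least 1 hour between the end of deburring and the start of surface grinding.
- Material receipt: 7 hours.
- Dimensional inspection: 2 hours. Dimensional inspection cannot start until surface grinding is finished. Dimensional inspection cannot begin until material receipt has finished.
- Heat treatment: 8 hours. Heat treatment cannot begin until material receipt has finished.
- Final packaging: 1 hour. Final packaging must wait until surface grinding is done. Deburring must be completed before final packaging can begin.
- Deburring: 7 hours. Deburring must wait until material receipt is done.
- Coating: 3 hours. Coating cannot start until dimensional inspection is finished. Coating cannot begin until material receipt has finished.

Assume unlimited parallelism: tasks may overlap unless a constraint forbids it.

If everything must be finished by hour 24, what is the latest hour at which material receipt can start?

Nothing follows coating; the deadline of hour 24 is its only limit. It must start by 24 − 3 = hour 21.
Dimensional inspection has to be done before coating (must start by hour 21). That means finishing by hour 21, i.e. starting by 21 − 2 = hour 19.
Final packaging has no dependents, so it just needs to finish by hour 24. Starting by 24 − 1 = hour 23 achieves that.
Surface grinding must finish in time for dimensional inspection (must start by hour 19); final packaging (must start by hour 23). The tightest is hour 19, so surface grinding must start by 19 − 3 = hour 16.
Deburring has several dependents: surface grinding (must start by hour 16, minus 1-hour gap → hour 15); final packaging (must start by hour 23). The earliest of those limits is hour 15, so deburring must start by 15 − 7 = hour 8.
Heat treatment must finish by hour 24; it takes 8 hours, so it must start by 24 − 8 = hour 16.
Material receipt feeds deburring (must start by hour 8); heat treatment (must start by hour 16); dimensional inspection (must start by hour 19); coating (must start by hour 21). Taking the minimum, material receipt must finish by hour 8 and start by 8 − 7 = hour 1.

1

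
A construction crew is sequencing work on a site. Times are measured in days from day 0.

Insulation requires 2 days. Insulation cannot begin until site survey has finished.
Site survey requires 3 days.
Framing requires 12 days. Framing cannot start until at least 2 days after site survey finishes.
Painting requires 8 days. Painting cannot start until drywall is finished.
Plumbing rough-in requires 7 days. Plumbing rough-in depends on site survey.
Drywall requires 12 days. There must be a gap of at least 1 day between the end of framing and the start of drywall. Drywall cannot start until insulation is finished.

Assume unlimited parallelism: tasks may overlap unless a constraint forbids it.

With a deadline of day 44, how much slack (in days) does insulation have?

19

Site survey can start immediately at day 0; it finishes at day 3.
Insulation waits on site survey (finishes day 3), so it starts at day 3 and finishes at 3 + 2 = day 5.

Working backward from the deadline:
Nothing follows painting; the deadline of day 44 is its only limit. It must start by 44 − 8 = day 36.
Since painting (must start by day 36) depends on it, drywall must finish by day 36. Backing off its 12-day duration gives a latest start of day 24.
Insulation has to be done before drywall (must start by day 24). That means finishing by day 24, i.e. starting by 24 − 2 = day 22.
So insulation can start as early as day 3 and as late as day 22, giving 22 − 3 = 19 days of slack.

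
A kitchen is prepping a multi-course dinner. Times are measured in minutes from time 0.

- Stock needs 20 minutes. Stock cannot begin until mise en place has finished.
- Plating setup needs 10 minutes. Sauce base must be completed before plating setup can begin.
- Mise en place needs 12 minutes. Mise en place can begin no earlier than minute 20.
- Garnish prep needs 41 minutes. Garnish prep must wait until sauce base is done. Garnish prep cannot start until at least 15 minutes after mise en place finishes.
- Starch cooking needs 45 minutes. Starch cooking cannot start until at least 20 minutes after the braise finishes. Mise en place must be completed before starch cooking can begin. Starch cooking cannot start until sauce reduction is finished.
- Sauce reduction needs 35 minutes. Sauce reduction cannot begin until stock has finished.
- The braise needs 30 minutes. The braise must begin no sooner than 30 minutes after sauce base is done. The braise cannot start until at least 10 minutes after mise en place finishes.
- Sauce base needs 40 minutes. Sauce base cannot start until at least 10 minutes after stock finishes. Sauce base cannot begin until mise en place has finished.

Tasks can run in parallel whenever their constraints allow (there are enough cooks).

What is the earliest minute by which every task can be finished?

227

Mise en place cannot begin until its own release at minute 20. It runs from minute 20 to 20 + 12 = minute 32.
Stock waits on mise en place (finishes minute 32), so it starts at minute 32 and finishes at 32 + 20 = minute 52.
Sauce reduction waits on stock (finishes minute 52), so it starts at minute 52 and finishes at 52 + 35 = minute 87.
Sauce base needs all of stock (finishes minute 52, plus 10-minute gap → minute 62); mise en place (finishes minute 32). That puts its earliest start at minute 62; it finishes at 62 + 40 = minute 102.
Garnish prep cannot start until sauce base (finishes minute 102); mise en place (finishes minute 32, plus 15-minute gap → minute 47). The controlling bound is minute 102, so garnish prep finishes at 102 + 41 = minute 143.
Plating setup cannot begin until sauce base (finishes minute 102). It runs from minute 102 to 102 + 10 = minute 112.
The braise cannot start until sauce base (finishes minute 102, plus 30-minute gap → minute 132); mise en place (finishes minute 32, plus 10-minute gap → minute 42). The controlling bound is minute 132, so the braise finishes at 132 + 30 = minute 162.
Starch cooking needs all of the braise (finishes minute 162, plus 20-minute gap → minute 182); mise en place (finishes minute 32); sauce reduction (finishes minute 87). That puts its earliest start at minute 182; it finishes at 182 + 45 = minute 227.
All tasks are finished once the last one completes. Finish times: Mise en place at 32, Stock at 52, Sauce base at 102, The braise at 162, Sauce reduction at 87, Starch cooking at 227, Plating setup at 112, Garnish prep at 143. The latest is minute 227.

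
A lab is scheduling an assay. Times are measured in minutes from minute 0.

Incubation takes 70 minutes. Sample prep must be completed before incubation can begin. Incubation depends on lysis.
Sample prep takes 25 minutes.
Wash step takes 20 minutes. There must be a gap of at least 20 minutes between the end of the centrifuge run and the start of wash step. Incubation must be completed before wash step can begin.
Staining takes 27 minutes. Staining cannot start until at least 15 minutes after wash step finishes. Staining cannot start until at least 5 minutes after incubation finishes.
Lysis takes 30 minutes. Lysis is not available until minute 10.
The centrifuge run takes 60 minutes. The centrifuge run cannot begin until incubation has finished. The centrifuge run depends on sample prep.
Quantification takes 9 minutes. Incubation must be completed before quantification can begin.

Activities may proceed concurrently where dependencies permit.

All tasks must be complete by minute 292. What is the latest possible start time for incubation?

Staining must finish by minute 292; it takes 27 minutes, so it must start by 292 − 27 = minute 265.
Wash step must finish before staining (must start by minute 265, minus 15-minute gap → minute 250). With a 20-minute duration, wash step must start by 250 − 20 = minute 230.
The centrifuge run feeds into wash step (must start by minute 230, minus 20-minute gap → minute 210); so the centrifuge run must finish by minute 210 and therefore start by minute 150.
Quantification has no dependents, so it just needs to finish by minute 292. Starting by 292 − 9 = minute 283 achieves that.
Incubation has several dependents: the centrifuge run (must start by minute 150); wash step (must start by minute 230); staining (must start by minute 265, minus 5-minute gap → minute 260); quantification (must start by minute 283). The earliest of those limits is minute 150, so incubation must start by 150 − 70 = minute 80.

80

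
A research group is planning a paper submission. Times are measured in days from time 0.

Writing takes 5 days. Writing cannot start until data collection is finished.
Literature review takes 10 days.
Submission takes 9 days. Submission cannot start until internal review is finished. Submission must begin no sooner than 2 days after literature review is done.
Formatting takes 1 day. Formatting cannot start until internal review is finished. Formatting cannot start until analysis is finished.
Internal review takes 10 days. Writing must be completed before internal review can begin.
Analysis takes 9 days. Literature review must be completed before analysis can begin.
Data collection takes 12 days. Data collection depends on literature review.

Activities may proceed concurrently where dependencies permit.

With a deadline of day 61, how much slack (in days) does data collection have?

Nothing blocks literature review, so it runs from day 0 to day 10.
Data collection waits on literature review (finishes day 10), so it starts at day 10 and finishes at 10 + 12 = day 22.

Working backward from the deadline:
Formatting must finish by day 61; it takes 1 day, so it must start by 61 − 1 = day 60.
Nothing follows submission; the deadline of day 61 is its only limit. It must start by 61 − 9 = day 52.
Internal review has several dependents: formatting (must start by day 60); submission (must start by day 52). The earliest of those limits is day 52, so internal review must start by 52 − 10 = day 42.
Since internal review (must start by day 42) depends on it, writing must finish by day 42. Backing off its 5-day duration gives a latest start of day 37.
Data collection must finish before writing (must start by day 37). With a 12-day duration, data collection must start by 37 − 12 = day 25.
So data collection can start as early as day 10 and as late as day 25, giving 25 − 10 = 15 days of slack.

15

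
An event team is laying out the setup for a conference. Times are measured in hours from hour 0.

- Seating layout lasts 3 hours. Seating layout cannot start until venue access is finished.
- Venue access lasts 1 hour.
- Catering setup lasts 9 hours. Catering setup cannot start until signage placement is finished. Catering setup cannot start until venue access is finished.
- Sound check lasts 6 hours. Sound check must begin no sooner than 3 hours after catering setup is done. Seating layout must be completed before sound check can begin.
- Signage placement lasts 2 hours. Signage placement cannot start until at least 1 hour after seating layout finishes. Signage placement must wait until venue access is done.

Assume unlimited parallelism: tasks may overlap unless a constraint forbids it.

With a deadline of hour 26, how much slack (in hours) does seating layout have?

Venue access has no prerequisites, so it starts at hour 0 and finishes at hour 1.
Seating layout cannot begin until venue access (finishes hour 1). It runs from hour 1 to 1 + 3 = hour 4.

Working backward from the deadline:
To finish by hour 26, sound check (duration 6) must start no later than hour 20.
Catering setup must finish before sound check (must start by hour 20, minus 3-hour gap → hour 17). With a 9-hour duration, catering setup must start by 17 − 9 = hour 8.
Since catering setup (must start by hour 8) depends on it, signage placement must finish by hour 8. Backing off its 2-hour duration gives a latest start of hour 6.
Seating layout must finish in time for signage placement (must start by hour 6, minus 1-hour gap → hour 5); sound check (must start by hour 20). The tightest is hour 5, so seating layout must start by 5 − 3 = hour 2.
So seating layout can start as early as hour 1 and as late as hour 2, giving 2 − 1 = 1 hour of slack.

1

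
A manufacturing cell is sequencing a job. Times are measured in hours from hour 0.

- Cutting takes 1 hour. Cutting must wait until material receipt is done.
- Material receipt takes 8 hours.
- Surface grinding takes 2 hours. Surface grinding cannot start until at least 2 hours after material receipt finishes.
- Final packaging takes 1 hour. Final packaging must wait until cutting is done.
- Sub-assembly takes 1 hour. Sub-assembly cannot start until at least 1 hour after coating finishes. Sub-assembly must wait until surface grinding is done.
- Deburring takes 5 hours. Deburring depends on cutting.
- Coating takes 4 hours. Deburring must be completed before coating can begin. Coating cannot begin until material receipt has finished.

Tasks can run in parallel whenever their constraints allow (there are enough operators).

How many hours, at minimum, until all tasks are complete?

20

Nothing blocks material receipt, so it runs from hour 0 to hour 8.
After material receipt (finishes hour 8, plus 2-hour gap → hour 10), surface grinding can start at hour 10 and finishes at hour 12.
Cutting waits on material receipt (finishes hour 8), so it starts at hour 8 and finishes at 8 + 1 = hour 9.
After cutting (finishes hour 9), final packaging can start at hour 9 and finishes at hour 10.
After cutting (finishes hour 9), deburring can start at hour 9 and finishes at hour 14.
For coating: deburring (finishes hour 14); material receipt (finishes hour 8). Taking the maximum gives a start of hour 14, and it finishes at 14 + 4 = hour 18.
Sub-assembly needs all of coating (finishes hour 18, plus 1-hour gap → hour 19); surface grinding (finishes hour 12). That puts its earliest start at hour 19; it finishes at 19 + 1 = hour 20.
All tasks are finished once the last one completes. Finish times: Material receipt at 8, Cutting at 9, Deburring at 14, Surface grinding at 12, Coating at 18, Sub-assembly at 20, Final packaging at 10. The latest is hour 20.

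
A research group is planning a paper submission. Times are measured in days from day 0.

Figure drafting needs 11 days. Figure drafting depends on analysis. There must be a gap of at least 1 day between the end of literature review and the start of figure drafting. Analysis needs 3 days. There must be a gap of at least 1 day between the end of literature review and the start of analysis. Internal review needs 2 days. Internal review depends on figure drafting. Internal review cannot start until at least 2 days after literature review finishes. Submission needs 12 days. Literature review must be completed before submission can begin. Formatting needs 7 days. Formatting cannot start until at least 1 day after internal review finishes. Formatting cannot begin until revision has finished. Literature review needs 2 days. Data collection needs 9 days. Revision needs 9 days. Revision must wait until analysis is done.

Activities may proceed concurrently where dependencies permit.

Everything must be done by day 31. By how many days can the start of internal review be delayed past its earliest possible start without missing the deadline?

Nothing blocks literature review, so it runs from day 0 to day 2.
After literature review (finishes day 2, plus 1-day gap → day 3), analysis can start at day 3 and finishes at day 6.
Figure drafting needs all of analysis (finishes day 6); literature review (finishes day 2, plus 1-day gap → day 3). That puts its earliest start at day 6; it finishes at 6 + 11 = day 17.
Internal review needs all of figure drafting (finishes day 17); literature review (finishes day 2, plus 2-day gap → day 4). That puts its earliest start at day 17; it finishes at 17 + 2 = day 19.

Working backward from the deadline:
To finish by day 31, formatting (duration 7) must start no later than day 24.
Internal review must finish before formatting (must start by day 24, minus 1-day gap → day 23). With a 2-day duration, internal review must start by 23 − 2 = day 21.
So internal review can start as early as day 17 and as late as day 21, giving 21 − 17 = 4 days of slack.

4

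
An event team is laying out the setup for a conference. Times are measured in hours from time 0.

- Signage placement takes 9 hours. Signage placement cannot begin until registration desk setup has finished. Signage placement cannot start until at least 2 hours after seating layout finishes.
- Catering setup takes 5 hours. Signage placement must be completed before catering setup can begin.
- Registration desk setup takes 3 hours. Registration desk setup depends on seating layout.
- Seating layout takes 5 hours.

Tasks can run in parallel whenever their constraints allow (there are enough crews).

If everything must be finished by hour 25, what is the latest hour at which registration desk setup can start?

8

Catering setup must finish by hour 25; it takes 5 hours, so it must start by 25 − 5 = hour 20.
Signage placement has to be done before catering setup (must start by hour 20). That means finishing by hour 20, i.e. starting by 20 − 9 = hour 11.
Since signage placement (must start by hour 11) depends on it, registration desk setup must finish by hour 11. Backing off its 3-hour duration gives a latest start of hour 8.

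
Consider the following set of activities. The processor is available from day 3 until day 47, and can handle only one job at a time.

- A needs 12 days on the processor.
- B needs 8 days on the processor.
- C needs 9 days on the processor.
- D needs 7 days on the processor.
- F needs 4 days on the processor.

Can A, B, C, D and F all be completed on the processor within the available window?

Yes

The processor window is 47 − 3 = 44 days.
Running back to back, the jobs need 12 + 8 + 9 + 7 + 4 = 40 days on the processor.
Since 40 ≤ 44, they fit within the window.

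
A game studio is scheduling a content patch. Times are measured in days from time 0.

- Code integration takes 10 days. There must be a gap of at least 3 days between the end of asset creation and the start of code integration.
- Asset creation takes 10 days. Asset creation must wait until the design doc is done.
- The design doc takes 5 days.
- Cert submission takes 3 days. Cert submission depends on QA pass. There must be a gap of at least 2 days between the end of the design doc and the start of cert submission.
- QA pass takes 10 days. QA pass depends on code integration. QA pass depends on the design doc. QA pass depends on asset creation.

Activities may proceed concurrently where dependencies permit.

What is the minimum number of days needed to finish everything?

The design doc can start immediately at day 0; it finishes at day 5.
After the design doc (finishes day 5), asset creation can start at day 5 and finishes at day 15.
After asset creation (finishes day 15, plus 3-day gap → day 18), code integration can start at day 18 and finishes at day 28.
QA pass has to wait for code integration (finishes day 28); the design doc (finishes day 5); asset creation (finishes day 15). The latest of these is day 28, so QA pass runs day 28 to 28 + 10 = day 38.
Cert submission has to wait for QA pass (finishes day 38); the design doc (finishes day 5, plus 2-day gap → day 7). The latest of these is day 38, so cert submission runs day 38 to 38 + 3 = day 41.
All tasks are finished once the last one completes. Finish times: The design doc at 5, Asset creation at 15, Code integration at 28, QA pass at 38, Cert submission at 41. The latest is day 41.

41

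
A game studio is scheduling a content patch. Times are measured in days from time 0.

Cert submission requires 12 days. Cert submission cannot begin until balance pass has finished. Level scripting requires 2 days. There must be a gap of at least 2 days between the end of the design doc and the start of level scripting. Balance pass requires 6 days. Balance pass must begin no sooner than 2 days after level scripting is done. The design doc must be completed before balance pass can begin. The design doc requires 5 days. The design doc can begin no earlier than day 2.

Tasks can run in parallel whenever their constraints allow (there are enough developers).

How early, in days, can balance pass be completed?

After its own release at day 2, the design doc can start at day 2 and finishes at day 7.
Level scripting waits on the design doc (finishes day 7, plus 2-day gap → day 9), so it starts at day 9 and finishes at 9 + 2 = day 11.
Balance pass cannot start until level scripting (finishes day 11, plus 2-day gap → day 13); the design doc (finishes day 7). The controlling bound is day 13, so balance pass finishes at 13 + 6 = day 19.

19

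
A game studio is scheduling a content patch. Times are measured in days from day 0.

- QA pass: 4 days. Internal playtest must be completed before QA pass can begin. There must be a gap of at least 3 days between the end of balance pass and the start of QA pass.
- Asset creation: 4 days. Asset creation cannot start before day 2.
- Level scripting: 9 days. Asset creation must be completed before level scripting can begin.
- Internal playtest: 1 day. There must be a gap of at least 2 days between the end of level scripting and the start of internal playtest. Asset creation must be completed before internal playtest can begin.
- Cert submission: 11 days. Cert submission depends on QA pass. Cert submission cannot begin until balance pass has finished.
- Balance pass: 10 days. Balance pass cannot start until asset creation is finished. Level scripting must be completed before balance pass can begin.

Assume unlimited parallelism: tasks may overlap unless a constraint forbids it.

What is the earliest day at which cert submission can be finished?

Asset creation waits on its own release at day 2, so it starts at day 2 and finishes at 2 + 4 = day 6.
After asset creation (finishes day 6), level scripting can start at day 6 and finishes at day 15.
For balance pass: asset creation (finishes day 6); level scripting (finishes day 15). Taking the maximum gives a start of day 15, and it finishes at 15 + 10 = day 25.
Internal playtest has to wait for level scripting (finishes day 15, plus 2-day gap → day 17); asset creation (finishes day 6). The latest of these is day 17, so internal playtest runs day 17 to 17 + 1 = day 18.
QA pass cannot start until internal playtest (finishes day 18); balance pass (finishes day 25, plus 3-day gap → day 28). The controlling bound is day 28, so QA pass finishes at 28 + 4 = day 32.
For cert submission: QA pass (finishes day 32); balance pass (finishes day 25). Taking the maximum gives a start of day 32, and it finishes at 32 + 11 = day 43.

43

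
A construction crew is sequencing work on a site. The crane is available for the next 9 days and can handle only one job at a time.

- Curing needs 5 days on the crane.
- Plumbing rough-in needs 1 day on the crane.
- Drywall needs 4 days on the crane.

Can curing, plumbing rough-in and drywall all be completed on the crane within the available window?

Running back to back, the jobs need 5 + 1 + 4 = 10 days on the crane.
Since 10 > 9, they cannot all fit.

No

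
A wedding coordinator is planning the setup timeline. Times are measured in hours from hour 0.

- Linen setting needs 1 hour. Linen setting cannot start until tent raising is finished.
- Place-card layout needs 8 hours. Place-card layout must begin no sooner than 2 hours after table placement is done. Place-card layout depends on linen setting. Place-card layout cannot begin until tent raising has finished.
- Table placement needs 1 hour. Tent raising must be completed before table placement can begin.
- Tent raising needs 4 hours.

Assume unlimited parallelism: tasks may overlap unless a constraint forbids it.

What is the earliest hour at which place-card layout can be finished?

Nothing blocks tent raising, so it runs from hour 0 to hour 4.
After tent raising (finishes hour 4), linen setting can start at hour 4 and finishes at hour 5.
After tent raising (finishes hour 4), table placement can start at hour 4 and finishes at hour 5.
For place-card layout: table placement (finishes hour 5, plus 2-hour gap → hour 7); linen setting (finishes hour 5); tent raising (finishes hour 4). Taking the maximum gives a start of hour 7, and it finishes at 7 + 8 = hour 15.

15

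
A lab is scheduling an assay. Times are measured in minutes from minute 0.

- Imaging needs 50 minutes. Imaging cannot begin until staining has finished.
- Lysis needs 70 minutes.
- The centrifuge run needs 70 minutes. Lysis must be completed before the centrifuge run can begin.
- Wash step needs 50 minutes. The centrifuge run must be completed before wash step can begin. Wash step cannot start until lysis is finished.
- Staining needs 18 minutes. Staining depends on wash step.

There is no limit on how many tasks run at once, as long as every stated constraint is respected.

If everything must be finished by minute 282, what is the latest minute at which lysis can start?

Imaging must finish by minute 282; it takes 50 minutes, so it must start by 282 − 50 = minute 232.
Staining feeds into imaging (must start by minute 232); so staining must finish by minute 232 and therefore start by minute 214.
Wash step has to be done before staining (must start by minute 214). That means finishing by minute 214, i.e. starting by 214 − 50 = minute 164.
The centrifuge run feeds into wash step (must start by minute 164); so the centrifuge run must finish by minute 164 and therefore start by minute 94.
Lysis feeds the centrifuge run (must start by minute 94); wash step (must start by minute 164). Taking the minimum, lysis must finish by minute 94 and start by 94 − 70 = minute 24.

24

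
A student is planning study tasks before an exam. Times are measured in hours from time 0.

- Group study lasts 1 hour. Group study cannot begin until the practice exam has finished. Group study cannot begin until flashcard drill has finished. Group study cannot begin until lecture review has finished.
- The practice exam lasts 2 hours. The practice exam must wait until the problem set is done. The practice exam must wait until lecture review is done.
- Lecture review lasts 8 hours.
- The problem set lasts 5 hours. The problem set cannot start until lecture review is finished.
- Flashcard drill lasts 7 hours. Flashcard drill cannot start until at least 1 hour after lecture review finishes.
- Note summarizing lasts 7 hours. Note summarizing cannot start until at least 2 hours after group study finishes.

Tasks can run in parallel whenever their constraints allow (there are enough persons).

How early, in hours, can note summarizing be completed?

26

Lecture review can start immediately at hour 0; it finishes at hour 8.
Flashcard drill waits on lecture review (finishes hour 8, plus 1-hour gap → hour 9), so it starts at hour 9 and finishes at 9 + 7 = hour 16.
After lecture review (finishes hour 8), the problem set can start at hour 8 and finishes at hour 13.
The practice exam needs all of the problem set (finishes hour 13); lecture review (finishes hour 8). That puts its earliest start at hour 13; it finishes at 13 + 2 = hour 15.
For group study: the practice exam (finishes hour 15); flashcard drill (finishes hour 16); lecture review (finishes hour 8). Taking the maximum gives a start of hour 16, and it finishes at 16 + 1 = hour 17.
Note summarizing waits on group study (finishes hour 17, plus 2-hour gap → hour 19), so it starts at hour 19 and finishes at 19 + 7 = hour 26.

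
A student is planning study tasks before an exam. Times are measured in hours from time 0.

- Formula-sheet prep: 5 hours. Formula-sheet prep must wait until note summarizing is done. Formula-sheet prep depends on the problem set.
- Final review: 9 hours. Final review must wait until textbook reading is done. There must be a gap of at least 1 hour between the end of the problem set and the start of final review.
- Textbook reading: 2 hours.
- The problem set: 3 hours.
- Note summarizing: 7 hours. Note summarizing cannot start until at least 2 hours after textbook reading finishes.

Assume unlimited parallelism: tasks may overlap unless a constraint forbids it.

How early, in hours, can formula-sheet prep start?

The problem set has no prerequisites, so it starts at hour 0 and finishes at hour 3.
Textbook reading has no prerequisites, so it starts at hour 0 and finishes at hour 2.
Note summarizing cannot begin until textbook reading (finishes hour 2, plus 2-hour gap → hour 4). It runs from hour 4 to 4 + 7 = hour 11.
Formula-sheet prep waits on note summarizing (finishes hour 11); the problem set (finishes hour 3). The latest of these is hour 11, which is the earliest formula-sheet prep can start.

11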